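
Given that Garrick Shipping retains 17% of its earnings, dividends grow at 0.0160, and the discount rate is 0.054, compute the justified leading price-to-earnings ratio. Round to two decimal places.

Payout ratio b = 1 − 0.17 = 0.83.
Justified leading P/E = b/(r−g) = 0.83/(0.054−0.016) = 21.8421

21.84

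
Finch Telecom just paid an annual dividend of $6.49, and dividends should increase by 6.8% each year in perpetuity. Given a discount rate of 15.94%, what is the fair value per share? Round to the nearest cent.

$75.84

Gordon growth model: P₀ = D₁/(r − g). D₁ = 6.49 × (1 + 0.068) = 6.9313.
P₀ = 6.9313 / (0.1594 − 0.068) = 6.9313 / 0.0914 = 75.8350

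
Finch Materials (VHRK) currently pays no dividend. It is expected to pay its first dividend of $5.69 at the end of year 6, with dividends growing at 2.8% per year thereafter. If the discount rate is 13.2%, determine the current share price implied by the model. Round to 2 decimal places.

$29.43

Deferred-dividend DDM. At t=5 the remaining stream is a growing perpetuity with first payment D_6 = 5.69.
V_5 = D_6/(r−g) = 5.69/(0.132−0.028) = 54.7115
P₀ = V_5/(1+r)^5 = 54.7115/(1+0.132)^5 = 29.4338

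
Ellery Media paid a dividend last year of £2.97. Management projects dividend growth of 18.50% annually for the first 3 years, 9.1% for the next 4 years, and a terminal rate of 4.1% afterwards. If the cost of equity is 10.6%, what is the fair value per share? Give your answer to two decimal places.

Three-stage DDM. Project D₁…D_7; terminal Gordon value at t=7 with g = 0.041; discount at r = 0.106.
D_1 = 3.5195
D_2 = 4.1705
D_3 = 4.9421
D_4 = 5.3918
D_5 = 5.8825
D_6 = 6.4178
D_7 = 7.0018
TV_7 = 7.2889/(0.106−0.041) = 112.1367
P₀ = Σ Dₜ/(1+r)ᵗ + TV_7/(1+r)^7 = 79.7616

£79.76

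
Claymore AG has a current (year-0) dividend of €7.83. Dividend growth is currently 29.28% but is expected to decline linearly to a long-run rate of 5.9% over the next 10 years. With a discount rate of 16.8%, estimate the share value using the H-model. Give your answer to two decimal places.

H-model: P₀ = D₀[(1+g_L) + H(g_S−g_L)]/(r−g_L), with H = 10/2 = 5.
P₀ = 7.83 × [(1+0.059) + 5×(0.2928−0.059)] / (0.168−0.059)
   = 7.83 × 2.2280 / 0.109 = 160.0481

€160.05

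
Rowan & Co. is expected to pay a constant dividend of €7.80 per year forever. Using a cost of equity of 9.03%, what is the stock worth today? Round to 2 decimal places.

Zero-growth DDM (perpetuity): P₀ = D/r = 7.80 / 0.0903 = 86.3787

€86.38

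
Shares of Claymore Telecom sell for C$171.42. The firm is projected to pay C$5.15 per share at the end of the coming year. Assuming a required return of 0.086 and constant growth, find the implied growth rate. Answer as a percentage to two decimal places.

From P₀ = D₁/(r − g), the implied growth is g = r − D₁/P₀.
g = 0.086 − 5.15/171.42 = 0.086 − 0.03004 = 0.05596

5.60%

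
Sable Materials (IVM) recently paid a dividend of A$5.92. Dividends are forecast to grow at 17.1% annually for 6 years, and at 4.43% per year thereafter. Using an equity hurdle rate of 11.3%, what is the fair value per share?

Two-stage DDM. Project D₁…D_6 at 0.171, terminal growth 0.0443, discount at r = 0.113.
D_1 = 6.9323
D_2 = 8.1177
D_3 = 9.5059
D_4 = 11.1314
D_5 = 13.0349
D_6 = 15.2638
Terminal value at t=6: TV = D_7/(r−g) = 15.9400/(0.113−0.0443) = 232.0233
P₀ = 6.9323/(1+0.113)^1 + 8.1177/(1+0.113)^2 + 9.5059/(1+0.113)^3 + 11.1314/(1+0.113)^4 + 13.0349/(1+0.113)^5 + 15.2638/(1+0.113)^6 + 232.0233/(1+0.113)^6 = 164.6478

A$164.65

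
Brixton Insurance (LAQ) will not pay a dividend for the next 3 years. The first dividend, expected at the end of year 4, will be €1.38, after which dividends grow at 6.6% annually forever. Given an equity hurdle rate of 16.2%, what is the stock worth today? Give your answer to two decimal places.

Deferred-dividend DDM. At t=3 the remaining stream is a growing perpetuity with first payment D_4 = 1.38.
V_3 = D_4/(r−g) = 1.38/(0.162−0.066) = 14.3750
P₀ = V_3/(1+r)^3 = 14.3750/(1+0.162)^3 = 9.1620

€9.16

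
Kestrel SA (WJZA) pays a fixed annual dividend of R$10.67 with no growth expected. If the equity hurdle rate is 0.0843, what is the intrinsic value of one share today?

R$126.57

Zero-growth DDM (perpetuity): P₀ = D/r = 10.67 / 0.0843 = 126.5718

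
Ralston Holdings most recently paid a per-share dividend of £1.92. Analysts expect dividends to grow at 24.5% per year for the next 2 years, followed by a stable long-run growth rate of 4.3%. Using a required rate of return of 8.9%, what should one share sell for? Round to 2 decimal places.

Two-stage DDM. Project D₁…D_2 at 0.245, terminal growth 0.043, discount at r = 0.089.
D_1 = 2.3904
D_2 = 2.9760
Terminal value at t=2: TV = D_3/(r−g) = 3.1040/(0.089−0.043) = 67.4787
P₀ = 2.3904/(1+0.089)^1 + 2.9760/(1+0.089)^2 + 67.4787/(1+0.089)^2 = 61.6043

£61.60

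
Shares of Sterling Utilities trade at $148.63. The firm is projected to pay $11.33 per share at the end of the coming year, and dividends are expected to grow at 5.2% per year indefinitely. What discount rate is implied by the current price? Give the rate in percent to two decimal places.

Rearranging the constant-growth DDM: r = D₁/P₀ + g.
r = 11.3300 / 148.63 + 0.052 = 0.07623 + 0.052 = 0.12823

12.82%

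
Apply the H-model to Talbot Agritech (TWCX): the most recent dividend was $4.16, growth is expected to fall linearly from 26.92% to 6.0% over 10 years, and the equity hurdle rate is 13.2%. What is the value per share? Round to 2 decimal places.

$121.68

H-model: P₀ = D₀[(1+g_L) + H(g_S−g_L)]/(r−g_L), with H = 10/2 = 5.
P₀ = 4.16 × [(1+0.06) + 5×(0.2692−0.06)] / (0.132−0.06)
   = 4.16 × 2.1060 / 0.072 = 121.6800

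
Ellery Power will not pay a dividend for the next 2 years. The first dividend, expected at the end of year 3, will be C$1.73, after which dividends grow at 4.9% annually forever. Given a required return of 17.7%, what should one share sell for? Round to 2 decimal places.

Deferred-dividend DDM. At t=2 the remaining stream is a growing perpetuity with first payment D_3 = 1.73.
V_2 = D_3/(r−g) = 1.73/(0.177−0.049) = 13.5156
P₀ = V_2/(1+r)^2 = 13.5156/(1+0.177)^2 = 9.7563

C$9.76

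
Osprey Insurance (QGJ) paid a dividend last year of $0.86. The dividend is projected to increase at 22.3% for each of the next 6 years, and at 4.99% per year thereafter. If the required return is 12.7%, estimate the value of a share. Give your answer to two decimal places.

$26.06

Two-stage DDM. Project D₁…D_6 at 0.223, terminal growth 0.0499, discount at r = 0.127.
D_1 = 1.0518
D_2 = 1.2863
D_3 = 1.5732
D_4 = 1.9240
D_5 = 2.3530
D_6 = 2.8778
Terminal value at t=6: TV = D_7/(r−g) = 3.0214/(0.127−0.0499) = 39.1878
P₀ = 1.0518/(1+0.127)^1 + 1.2863/(1+0.127)^2 + 1.5732/(1+0.127)^3 + 1.9240/(1+0.127)^4 + 2.3530/(1+0.127)^5 + 2.8778/(1+0.127)^6 + 39.1878/(1+0.127)^6 = 26.0616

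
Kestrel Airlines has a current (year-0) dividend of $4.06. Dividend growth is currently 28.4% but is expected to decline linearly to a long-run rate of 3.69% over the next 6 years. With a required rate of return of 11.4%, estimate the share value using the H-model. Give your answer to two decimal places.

H-model: P₀ = D₀[(1+g_L) + H(g_S−g_L)]/(r−g_L), with H = 6/2 = 3.
P₀ = 4.06 × [(1+0.0369) + 3×(0.284−0.0369)] / (0.114−0.0369)
   = 4.06 × 1.7782 / 0.0771 = 93.6380

$93.64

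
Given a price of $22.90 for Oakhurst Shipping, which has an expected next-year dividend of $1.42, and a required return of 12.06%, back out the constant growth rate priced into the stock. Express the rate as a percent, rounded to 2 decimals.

From P₀ = D₁/(r − g), the implied growth is g = r − D₁/P₀.
g = 0.1206 − 1.42/22.90 = 0.1206 − 0.06201 = 0.05859

5.86%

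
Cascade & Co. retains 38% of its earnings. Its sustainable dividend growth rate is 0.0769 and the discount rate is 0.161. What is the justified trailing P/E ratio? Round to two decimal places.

7.94

Payout ratio b = 1 − 0.38 = 0.62.
Justified trailing P/E = b(1+g)/(r−g) = 0.62×(1+0.0769)/(0.161−0.0769) = 7.9391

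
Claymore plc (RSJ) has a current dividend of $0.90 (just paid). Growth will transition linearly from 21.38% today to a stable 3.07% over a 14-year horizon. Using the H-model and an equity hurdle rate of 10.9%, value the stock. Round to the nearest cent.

H-model: P₀ = D₀[(1+g_L) + H(g_S−g_L)]/(r−g_L), with H = 14/2 = 7.
P₀ = 0.90 × [(1+0.0307) + 7×(0.2138−0.0307)] / (0.109−0.0307)
   = 0.90 × 2.3124 / 0.0783 = 26.5793

$26.58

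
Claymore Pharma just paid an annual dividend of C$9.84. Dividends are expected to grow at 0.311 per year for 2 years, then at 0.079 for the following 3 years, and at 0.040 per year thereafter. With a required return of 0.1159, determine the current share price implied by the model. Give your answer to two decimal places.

Three-stage DDM. Project D₁…D_5; terminal Gordon value at t=5 with g = 0.04; discount at r = 0.1159.
D_1 = 12.9002
D_2 = 16.9122
D_3 = 18.2483
D_4 = 19.6899
D_5 = 21.2454
TV_5 = 22.0952/(0.1159−0.04) = 291.1095
P₀ = Σ Dₜ/(1+r)ᵗ + TV_5/(1+r)^5 = 231.4912

C$231.49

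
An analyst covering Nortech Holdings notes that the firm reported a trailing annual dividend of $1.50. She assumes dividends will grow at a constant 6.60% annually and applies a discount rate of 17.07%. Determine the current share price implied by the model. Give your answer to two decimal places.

Gordon growth model: P₀ = D₁/(r − g). D₁ = 1.50 × (1 + 0.066) = 1.5990.
P₀ = 1.5990 / (0.1707 − 0.066) = 1.5990 / 0.1047 = 15.2722

$15.27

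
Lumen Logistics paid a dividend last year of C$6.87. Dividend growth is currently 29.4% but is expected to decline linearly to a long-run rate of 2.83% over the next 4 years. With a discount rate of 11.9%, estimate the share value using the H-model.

C$118.14

H-model: P₀ = D₀[(1+g_L) + H(g_S−g_L)]/(r−g_L), with H = 4/2 = 2.
P₀ = 6.87 × [(1+0.0283) + 2×(0.294−0.0283)] / (0.119−0.0283)
   = 6.87 × 1.5597 / 0.0907 = 118.1382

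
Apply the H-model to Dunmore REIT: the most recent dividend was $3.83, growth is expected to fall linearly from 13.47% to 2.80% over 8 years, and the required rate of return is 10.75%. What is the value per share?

H-model: P₀ = D₀[(1+g_L) + H(g_S−g_L)]/(r−g_L), with H = 8/2 = 4.
P₀ = 3.83 × [(1+0.028) + 4×(0.1347−0.028)] / (0.1075−0.028)
   = 3.83 × 1.4548 / 0.0795 = 70.0866

$70.09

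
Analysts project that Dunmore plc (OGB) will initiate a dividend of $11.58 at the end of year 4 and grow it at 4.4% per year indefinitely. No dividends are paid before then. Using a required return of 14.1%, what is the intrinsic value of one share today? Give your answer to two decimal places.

Deferred-dividend DDM. At t=3 the remaining stream is a growing perpetuity with first payment D_4 = 11.58.
V_3 = D_4/(r−g) = 11.58/(0.141−0.044) = 119.3814
P₀ = V_3/(1+r)^3 = 119.3814/(1+0.141)^3 = 80.3674

$80.37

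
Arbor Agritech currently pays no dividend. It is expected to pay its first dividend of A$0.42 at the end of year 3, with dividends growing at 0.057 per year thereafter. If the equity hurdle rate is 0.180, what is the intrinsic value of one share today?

A$2.45

Deferred-dividend DDM. At t=2 the remaining stream is a growing perpetuity with first payment D_3 = 0.42.
V_2 = D_3/(r−g) = 0.42/(0.18−0.057) = 3.4146
P₀ = V_2/(1+r)^2 = 3.4146/(1+0.18)^2 = 2.4523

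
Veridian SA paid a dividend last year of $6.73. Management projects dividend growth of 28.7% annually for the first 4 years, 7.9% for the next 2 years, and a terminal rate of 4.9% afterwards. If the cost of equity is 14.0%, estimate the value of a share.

$169.83

Three-stage DDM. Project D₁…D_6; terminal Gordon value at t=6 with g = 0.049; discount at r = 0.14.
D_1 = 8.6615
D_2 = 11.1474
D_3 = 14.3467
D_4 = 18.4641
D_5 = 19.9228
D_6 = 21.4967
TV_6 = 22.5501/(0.14−0.049) = 247.8028
P₀ = Σ Dₜ/(1+r)ᵗ + TV_6/(1+r)^6 = 169.8277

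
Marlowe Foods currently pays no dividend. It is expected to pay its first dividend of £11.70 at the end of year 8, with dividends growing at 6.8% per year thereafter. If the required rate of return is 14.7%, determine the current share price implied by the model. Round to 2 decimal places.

£56.70

Deferred-dividend DDM. At t=7 the remaining stream is a growing perpetuity with first payment D_8 = 11.70.
V_7 = D_8/(r−g) = 11.70/(0.147−0.068) = 148.1013
P₀ = V_7/(1+r)^7 = 148.1013/(1+0.147)^7 = 56.7042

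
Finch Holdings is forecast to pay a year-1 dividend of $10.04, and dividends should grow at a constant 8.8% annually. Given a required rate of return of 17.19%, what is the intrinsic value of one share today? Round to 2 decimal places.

Gordon growth model: P₀ = D₁/(r − g), with D₁ = 10.04 given directly.
P₀ = 10.0400 / (0.1719 − 0.088) = 10.0400 / 0.0839 = 119.6663

$119.67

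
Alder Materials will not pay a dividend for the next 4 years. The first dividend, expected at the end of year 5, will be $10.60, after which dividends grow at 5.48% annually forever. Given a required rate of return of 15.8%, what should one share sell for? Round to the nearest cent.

$57.12

Deferred-dividend DDM. At t=4 the remaining stream is a growing perpetuity with first payment D_5 = 10.60.
V_4 = D_5/(r−g) = 10.60/(0.158−0.0548) = 102.7132
P₀ = V_4/(1+r)^4 = 102.7132/(1+0.158)^4 = 57.1205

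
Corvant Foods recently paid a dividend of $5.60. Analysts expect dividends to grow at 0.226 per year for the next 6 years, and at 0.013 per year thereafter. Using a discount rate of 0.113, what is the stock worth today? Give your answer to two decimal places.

$149.12

Two-stage DDM. Project D₁…D_6 at 0.226, terminal growth 0.013, discount at r = 0.113.
D_1 = 6.8656
D_2 = 8.4172
D_3 = 10.3195
D_4 = 12.6517
D_5 = 15.5110
D_6 = 19.0165
Terminal value at t=6: TV = D_7/(r−g) = 19.2637/(0.113−0.013) = 192.6373
P₀ = 6.8656/(1+0.113)^1 + 8.4172/(1+0.113)^2 + 10.3195/(1+0.113)^3 + 12.6517/(1+0.113)^4 + 15.5110/(1+0.113)^5 + 19.0165/(1+0.113)^6 + 192.6373/(1+0.113)^6 = 149.1153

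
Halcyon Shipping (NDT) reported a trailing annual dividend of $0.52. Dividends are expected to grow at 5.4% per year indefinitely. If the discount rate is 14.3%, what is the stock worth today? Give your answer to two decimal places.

Gordon growth model: P₀ = D₁/(r − g). D₁ = 0.52 × (1 + 0.054) = 0.5481.
P₀ = 0.5481 / (0.143 − 0.054) = 0.5481 / 0.089 = 6.1582

$6.16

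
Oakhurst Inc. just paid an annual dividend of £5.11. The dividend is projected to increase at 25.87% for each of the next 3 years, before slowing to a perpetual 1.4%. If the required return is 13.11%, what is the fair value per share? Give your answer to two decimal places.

£80.03

Two-stage DDM. Project D₁…D_3 at 0.2587, terminal growth 0.014, discount at r = 0.1311.
D_1 = 6.4320
D_2 = 8.0959
D_3 = 10.1903
Terminal value at t=3: TV = D_4/(r−g) = 10.3330/(0.1311−0.014) = 88.2406
P₀ = 6.4320/(1+0.1311)^1 + 8.0959/(1+0.1311)^2 + 10.1903/(1+0.1311)^3 + 88.2406/(1+0.1311)^3 = 80.0332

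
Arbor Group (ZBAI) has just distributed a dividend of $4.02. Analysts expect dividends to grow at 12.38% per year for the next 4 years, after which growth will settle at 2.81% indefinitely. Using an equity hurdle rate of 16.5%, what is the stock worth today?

$40.85

Two-stage DDM. Project D₁…D_4 at 0.1238, terminal growth 0.0281, discount at r = 0.165.
D_1 = 4.5177
D_2 = 5.0770
D_3 = 5.7055
D_4 = 6.4118
Terminal value at t=4: TV = D_5/(r−g) = 6.5920/(0.165−0.0281) = 48.1520
P₀ = 4.5177/(1+0.165)^1 + 5.0770/(1+0.165)^2 + 5.7055/(1+0.165)^3 + 6.4118/(1+0.165)^4 + 48.1520/(1+0.165)^4 = 40.8480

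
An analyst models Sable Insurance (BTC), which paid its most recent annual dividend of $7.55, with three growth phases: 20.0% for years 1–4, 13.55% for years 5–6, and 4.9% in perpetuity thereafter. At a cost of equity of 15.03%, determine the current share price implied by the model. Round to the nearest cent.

Three-stage DDM. Project D₁…D_6; terminal Gordon value at t=6 with g = 0.049; discount at r = 0.1503.
D_1 = 9.0600
D_2 = 10.8720
D_3 = 13.0464
D_4 = 15.6557
D_5 = 17.7770
D_6 = 20.1858
TV_6 = 21.1749/(0.1503−0.049) = 209.0317
P₀ = Σ Dₜ/(1+r)ᵗ + TV_6/(1+r)^6 = 141.3750

$141.37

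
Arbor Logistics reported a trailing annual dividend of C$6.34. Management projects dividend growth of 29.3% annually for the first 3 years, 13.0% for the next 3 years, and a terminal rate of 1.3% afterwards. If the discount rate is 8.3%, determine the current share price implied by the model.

Three-stage DDM. Project D₁…D_6; terminal Gordon value at t=6 with g = 0.013; discount at r = 0.083.
D_1 = 8.1976
D_2 = 10.5995
D_3 = 13.7052
D_4 = 15.4869
D_5 = 17.5001
D_6 = 19.7752
TV_6 = 20.0322/(0.083−0.013) = 286.1749
P₀ = Σ Dₜ/(1+r)ᵗ + TV_6/(1+r)^6 = 240.0180

C$240.02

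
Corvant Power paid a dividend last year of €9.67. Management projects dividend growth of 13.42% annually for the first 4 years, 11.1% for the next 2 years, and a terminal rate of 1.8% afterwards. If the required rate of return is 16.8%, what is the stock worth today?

€104.72

Three-stage DDM. Project D₁…D_6; terminal Gordon value at t=6 with g = 0.018; discount at r = 0.168.
D_1 = 10.9677
D_2 = 12.4396
D_3 = 14.1090
D_4 = 16.0024
D_5 = 17.7787
D_6 = 19.7521
TV_6 = 20.1076/(0.168−0.018) = 134.0509
P₀ = Σ Dₜ/(1+r)ᵗ + TV_6/(1+r)^6 = 104.7172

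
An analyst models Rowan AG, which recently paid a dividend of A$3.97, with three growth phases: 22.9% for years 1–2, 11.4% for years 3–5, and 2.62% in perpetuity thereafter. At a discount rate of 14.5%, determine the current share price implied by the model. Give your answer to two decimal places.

Three-stage DDM. Project D₁…D_5; terminal Gordon value at t=5 with g = 0.0262; discount at r = 0.145.
D_1 = 4.8791
D_2 = 5.9965
D_3 = 6.6800
D_4 = 7.4416
D_5 = 8.2899
TV_5 = 8.5071/(0.145−0.0262) = 71.6086
P₀ = Σ Dₜ/(1+r)ᵗ + TV_5/(1+r)^5 = 58.2133

A$58.21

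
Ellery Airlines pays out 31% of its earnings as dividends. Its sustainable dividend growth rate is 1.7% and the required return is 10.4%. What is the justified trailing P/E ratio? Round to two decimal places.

Justified trailing P/E = b(1+g)/(r−g) = 0.31×(1+0.017)/(0.104−0.017) = 3.6238

3.62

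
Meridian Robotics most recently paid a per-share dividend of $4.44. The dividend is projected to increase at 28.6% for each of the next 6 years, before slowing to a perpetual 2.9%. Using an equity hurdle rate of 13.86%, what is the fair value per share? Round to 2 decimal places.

Two-stage DDM. Project D₁…D_6 at 0.286, terminal growth 0.029, discount at r = 0.1386.
D_1 = 5.7098
D_2 = 7.3429
D_3 = 9.4429
D_4 = 12.1436
D_5 = 15.6166
D_6 = 20.0830
Terminal value at t=6: TV = D_7/(r−g) = 20.6654/(0.1386−0.029) = 188.5531
P₀ = 5.7098/(1+0.1386)^1 + 7.3429/(1+0.1386)^2 + 9.4429/(1+0.1386)^3 + 12.1436/(1+0.1386)^4 + 15.6166/(1+0.1386)^5 + 20.0830/(1+0.1386)^6 + 188.5531/(1+0.1386)^6 = 128.2174

$128.22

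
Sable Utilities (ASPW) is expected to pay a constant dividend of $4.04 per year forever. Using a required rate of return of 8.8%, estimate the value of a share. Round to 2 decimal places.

Zero-growth DDM (perpetuity): P₀ = D/r = 4.04 / 0.088 = 45.9091

$45.91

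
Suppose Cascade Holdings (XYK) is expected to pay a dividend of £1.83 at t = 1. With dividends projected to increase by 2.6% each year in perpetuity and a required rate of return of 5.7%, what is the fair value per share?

£59.03

Gordon growth model: P₀ = D₁/(r − g), with D₁ = 1.83 given directly.
P₀ = 1.8300 / (0.057 − 0.026) = 1.8300 / 0.031 = 59.0323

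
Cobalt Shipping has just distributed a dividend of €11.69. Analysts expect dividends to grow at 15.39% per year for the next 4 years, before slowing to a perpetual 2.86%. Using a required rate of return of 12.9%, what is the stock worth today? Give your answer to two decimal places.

Two-stage DDM. Project D₁…D_4 at 0.1539, terminal growth 0.0286, discount at r = 0.129.
D_1 = 13.4891
D_2 = 15.5651
D_3 = 17.9605
D_4 = 20.7246
Terminal value at t=4: TV = D_5/(r−g) = 21.3174/(0.129−0.0286) = 212.3245
P₀ = 13.4891/(1+0.129)^1 + 15.5651/(1+0.129)^2 + 17.9605/(1+0.129)^3 + 20.7246/(1+0.129)^4 + 212.3245/(1+0.129)^4 = 180.0803

€180.08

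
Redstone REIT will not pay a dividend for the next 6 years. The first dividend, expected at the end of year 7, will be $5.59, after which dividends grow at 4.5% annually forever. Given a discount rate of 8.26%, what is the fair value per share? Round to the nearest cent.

Deferred-dividend DDM. At t=6 the remaining stream is a growing perpetuity with first payment D_7 = 5.59.
V_6 = D_7/(r−g) = 5.59/(0.0826−0.045) = 148.6702
P₀ = V_6/(1+r)^6 = 148.6702/(1+0.0826)^6 = 92.3455

$92.35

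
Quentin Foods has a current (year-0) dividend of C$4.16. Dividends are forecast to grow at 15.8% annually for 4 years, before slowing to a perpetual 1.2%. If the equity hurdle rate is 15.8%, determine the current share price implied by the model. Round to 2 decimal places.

C$45.48

Two-stage DDM. Project D₁…D_4 at 0.158, terminal growth 0.012, discount at r = 0.158.
D_1 = 4.8173
D_2 = 5.5784
D_3 = 6.4598
D_4 = 7.4804
Terminal value at t=4: TV = D_5/(r−g) = 7.5702/(0.158−0.012) = 51.8508
P₀ = 4.8173/(1+0.158)^1 + 5.5784/(1+0.158)^2 + 6.4598/(1+0.158)^3 + 7.4804/(1+0.158)^4 + 51.8508/(1+0.158)^4 = 45.4751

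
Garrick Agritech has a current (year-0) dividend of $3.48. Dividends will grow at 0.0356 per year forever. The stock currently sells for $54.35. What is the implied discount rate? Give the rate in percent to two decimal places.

Rearranging the constant-growth DDM: r = D₁/P₀ + g.
D₁ = 3.48 × (1 + 0.0356) = 3.6039.
r = 3.6039 / 54.35 + 0.0356 = 0.06631 + 0.0356 = 0.10191

10.19%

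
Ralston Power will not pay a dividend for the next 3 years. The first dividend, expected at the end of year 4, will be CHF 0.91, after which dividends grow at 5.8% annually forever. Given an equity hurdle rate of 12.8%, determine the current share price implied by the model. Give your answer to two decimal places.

CHF 9.06

Deferred-dividend DDM. At t=3 the remaining stream is a growing perpetuity with first payment D_4 = 0.91.
V_3 = D_4/(r−g) = 0.91/(0.128−0.058) = 13.0000
P₀ = V_3/(1+r)^3 = 13.0000/(1+0.128)^3 = 9.0577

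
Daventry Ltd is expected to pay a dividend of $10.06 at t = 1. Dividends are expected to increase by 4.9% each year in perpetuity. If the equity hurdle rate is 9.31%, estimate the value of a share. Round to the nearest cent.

Gordon growth model: P₀ = D₁/(r − g), with D₁ = 10.06 given directly.
P₀ = 10.0600 / (0.0931 − 0.049) = 10.0600 / 0.0441 = 228.1179

$228.12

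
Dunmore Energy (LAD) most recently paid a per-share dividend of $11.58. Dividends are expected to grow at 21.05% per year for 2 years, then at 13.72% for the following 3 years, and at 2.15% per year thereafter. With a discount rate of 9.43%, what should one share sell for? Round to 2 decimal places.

Three-stage DDM. Project D₁…D_5; terminal Gordon value at t=5 with g = 0.0215; discount at r = 0.0943.
D_1 = 14.0176
D_2 = 16.9683
D_3 = 19.2963
D_4 = 21.9438
D_5 = 24.9545
TV_5 = 25.4910/(0.0943−0.0215) = 350.1513
P₀ = Σ Dₜ/(1+r)ᵗ + TV_5/(1+r)^5 = 296.0481

$296.05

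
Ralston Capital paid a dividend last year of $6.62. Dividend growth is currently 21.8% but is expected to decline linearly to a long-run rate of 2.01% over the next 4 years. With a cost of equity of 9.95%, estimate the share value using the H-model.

H-model: P₀ = D₀[(1+g_L) + H(g_S−g_L)]/(r−g_L), with H = 4/2 = 2.
P₀ = 6.62 × [(1+0.0201) + 2×(0.218−0.0201)] / (0.0995−0.0201)
   = 6.62 × 1.4159 / 0.0794 = 118.0511

$118.05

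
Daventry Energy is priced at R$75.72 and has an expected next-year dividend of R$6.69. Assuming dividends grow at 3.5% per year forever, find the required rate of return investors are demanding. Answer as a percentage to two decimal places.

12.34%

Rearranging the constant-growth DDM: r = D₁/P₀ + g.
r = 6.6900 / 75.72 + 0.035 = 0.08835 + 0.035 = 0.12335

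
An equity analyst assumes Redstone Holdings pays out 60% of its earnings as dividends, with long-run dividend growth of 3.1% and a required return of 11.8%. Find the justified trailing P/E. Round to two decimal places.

7.11

Justified trailing P/E = b(1+g)/(r−g) = 0.60×(1+0.031)/(0.118−0.031) = 7.1103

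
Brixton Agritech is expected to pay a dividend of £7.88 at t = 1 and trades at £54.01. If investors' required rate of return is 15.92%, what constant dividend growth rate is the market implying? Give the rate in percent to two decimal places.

1.33%

From P₀ = D₁/(r − g), the implied growth is g = r − D₁/P₀.
g = 0.1592 − 7.88/54.01 = 0.1592 − 0.14590 = 0.01330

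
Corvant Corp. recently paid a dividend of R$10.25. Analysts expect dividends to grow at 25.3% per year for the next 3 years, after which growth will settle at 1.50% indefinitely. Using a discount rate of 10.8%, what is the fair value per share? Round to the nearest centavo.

Two-stage DDM. Project D₁…D_3 at 0.253, terminal growth 0.015, discount at r = 0.108.
D_1 = 12.8433
D_2 = 16.0926
D_3 = 20.1640
Terminal value at t=3: TV = D_4/(r−g) = 20.4665/(0.108−0.015) = 220.0697
P₀ = 12.8433/(1+0.108)^1 + 16.0926/(1+0.108)^2 + 20.1640/(1+0.108)^3 + 220.0697/(1+0.108)^3 = 201.3094

R$201.31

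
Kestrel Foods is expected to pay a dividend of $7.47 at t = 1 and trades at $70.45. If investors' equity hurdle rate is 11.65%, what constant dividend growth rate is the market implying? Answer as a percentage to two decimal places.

From P₀ = D₁/(r − g), the implied growth is g = r − D₁/P₀.
g = 0.1165 − 7.47/70.45 = 0.1165 − 0.10603 = 0.01047

1.05%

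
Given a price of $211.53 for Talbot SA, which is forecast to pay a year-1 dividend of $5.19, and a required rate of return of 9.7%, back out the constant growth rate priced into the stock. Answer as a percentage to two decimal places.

From P₀ = D₁/(r − g), the implied growth is g = r − D₁/P₀.
g = 0.097 − 5.19/211.53 = 0.097 − 0.02454 = 0.07246

7.25%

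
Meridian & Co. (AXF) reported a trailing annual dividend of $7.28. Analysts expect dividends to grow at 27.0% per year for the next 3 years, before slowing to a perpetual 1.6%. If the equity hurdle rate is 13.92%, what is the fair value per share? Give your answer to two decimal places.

Two-stage DDM. Project D₁…D_3 at 0.27, terminal growth 0.016, discount at r = 0.1392.
D_1 = 9.2456
D_2 = 11.7419
D_3 = 14.9122
Terminal value at t=3: TV = D_4/(r−g) = 15.1508/(0.1392−0.016) = 122.9775
P₀ = 9.2456/(1+0.1392)^1 + 11.7419/(1+0.1392)^2 + 14.9122/(1+0.1392)^3 + 122.9775/(1+0.1392)^3 = 110.4314

$110.43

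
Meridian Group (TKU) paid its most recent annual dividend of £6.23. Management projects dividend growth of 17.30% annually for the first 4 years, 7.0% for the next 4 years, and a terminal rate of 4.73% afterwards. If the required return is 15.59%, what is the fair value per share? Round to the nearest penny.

£94.51

Three-stage DDM. Project D₁…D_8; terminal Gordon value at t=8 with g = 0.0473; discount at r = 0.1559.
D_1 = 7.3078
D_2 = 8.5720
D_3 = 10.0550
D_4 = 11.7945
D_5 = 12.6201
D_6 = 13.5035
D_7 = 14.4488
D_8 = 15.4602
TV_8 = 16.1915/(0.1559−0.0473) = 149.0927
P₀ = Σ Dₜ/(1+r)ᵗ + TV_8/(1+r)^8 = 94.5084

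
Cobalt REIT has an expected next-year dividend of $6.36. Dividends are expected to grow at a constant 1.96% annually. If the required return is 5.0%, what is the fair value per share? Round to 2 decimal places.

$209.21

Gordon growth model: P₀ = D₁/(r − g), with D₁ = 6.36 given directly.
P₀ = 6.3600 / (0.05 − 0.0196) = 6.3600 / 0.0304 = 209.2105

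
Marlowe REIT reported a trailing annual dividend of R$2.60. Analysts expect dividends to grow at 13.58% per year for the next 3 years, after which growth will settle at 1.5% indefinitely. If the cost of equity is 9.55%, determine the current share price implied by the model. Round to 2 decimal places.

R$44.92

Two-stage DDM. Project D₁…D_3 at 0.1358, terminal growth 0.015, discount at r = 0.0955.
D_1 = 2.9531
D_2 = 3.3541
D_3 = 3.8096
Terminal value at t=3: TV = D_4/(r−g) = 3.8667/(0.0955−0.015) = 48.0340
P₀ = 2.9531/(1+0.0955)^1 + 3.3541/(1+0.0955)^2 + 3.8096/(1+0.0955)^3 + 48.0340/(1+0.0955)^3 = 44.9233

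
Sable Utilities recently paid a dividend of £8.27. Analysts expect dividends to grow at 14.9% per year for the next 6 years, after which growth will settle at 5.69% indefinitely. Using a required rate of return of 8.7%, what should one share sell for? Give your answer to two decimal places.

£465.58

Two-stage DDM. Project D₁…D_6 at 0.149, terminal growth 0.0569, discount at r = 0.087.
D_1 = 9.5022
D_2 = 10.9181
D_3 = 12.5449
D_4 = 14.4140
D_5 = 16.5617
D_6 = 19.0294
Terminal value at t=6: TV = D_7/(r−g) = 20.1122/(0.087−0.0569) = 668.1794
P₀ = 9.5022/(1+0.087)^1 + 10.9181/(1+0.087)^2 + 12.5449/(1+0.087)^3 + 14.4140/(1+0.087)^4 + 16.5617/(1+0.087)^5 + 19.0294/(1+0.087)^6 + 668.1794/(1+0.087)^6 = 465.5797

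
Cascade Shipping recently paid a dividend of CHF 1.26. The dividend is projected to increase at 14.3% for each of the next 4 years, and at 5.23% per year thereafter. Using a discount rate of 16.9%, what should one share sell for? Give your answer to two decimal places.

CHF 15.15

Two-stage DDM. Project D₁…D_4 at 0.143, terminal growth 0.0523, discount at r = 0.169.
D_1 = 1.4402
D_2 = 1.6461
D_3 = 1.8815
D_4 = 2.1506
Terminal value at t=4: TV = D_5/(r−g) = 2.2631/(0.169−0.0523) = 19.3921
P₀ = 1.4402/(1+0.169)^1 + 1.6461/(1+0.169)^2 + 1.8815/(1+0.169)^3 + 2.1506/(1+0.169)^4 + 19.3921/(1+0.169)^4 = 15.1500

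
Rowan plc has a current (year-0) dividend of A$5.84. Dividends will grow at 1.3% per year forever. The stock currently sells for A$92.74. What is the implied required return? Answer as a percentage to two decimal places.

Rearranging the constant-growth DDM: r = D₁/P₀ + g.
D₁ = 5.84 × (1 + 0.013) = 5.9159.
r = 5.9159 / 92.74 + 0.013 = 0.06379 + 0.013 = 0.07679

7.68%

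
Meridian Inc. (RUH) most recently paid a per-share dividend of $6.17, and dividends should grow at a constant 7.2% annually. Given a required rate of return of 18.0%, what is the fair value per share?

$61.24

Gordon growth model: P₀ = D₁/(r − g). D₁ = 6.17 × (1 + 0.072) = 6.6142.
P₀ = 6.6142 / (0.18 − 0.072) = 6.6142 / 0.108 = 61.2430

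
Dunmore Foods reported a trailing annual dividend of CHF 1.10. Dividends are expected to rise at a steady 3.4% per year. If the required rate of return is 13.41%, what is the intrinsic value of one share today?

Gordon growth model: P₀ = D₁/(r − g). D₁ = 1.10 × (1 + 0.034) = 1.1374.
P₀ = 1.1374 / (0.1341 − 0.034) = 1.1374 / 0.1001 = 11.3626

CHF 11.36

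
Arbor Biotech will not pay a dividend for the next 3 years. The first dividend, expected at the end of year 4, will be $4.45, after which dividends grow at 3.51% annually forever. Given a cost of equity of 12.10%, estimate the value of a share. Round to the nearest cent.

$36.77

Deferred-dividend DDM. At t=3 the remaining stream is a growing perpetuity with first payment D_4 = 4.45.
V_3 = D_4/(r−g) = 4.45/(0.121−0.0351) = 51.8044
P₀ = V_3/(1+r)^3 = 51.8044/(1+0.121)^3 = 36.7748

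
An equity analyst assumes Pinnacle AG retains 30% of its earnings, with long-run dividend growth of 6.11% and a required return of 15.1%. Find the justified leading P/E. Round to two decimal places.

7.79

Payout ratio b = 1 − 0.30 = 0.70.
Justified leading P/E = b/(r−g) = 0.70/(0.151−0.0611) = 7.7864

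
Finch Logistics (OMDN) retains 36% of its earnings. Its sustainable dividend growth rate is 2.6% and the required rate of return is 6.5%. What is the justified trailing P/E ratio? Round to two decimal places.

Payout ratio b = 1 − 0.36 = 0.64.
Justified trailing P/E = b(1+g)/(r−g) = 0.64×(1+0.026)/(0.065−0.026) = 16.8369

16.84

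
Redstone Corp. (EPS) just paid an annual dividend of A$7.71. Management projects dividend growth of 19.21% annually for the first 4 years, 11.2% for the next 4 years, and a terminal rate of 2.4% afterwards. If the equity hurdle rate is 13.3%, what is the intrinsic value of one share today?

A$153.52

Three-stage DDM. Project D₁…D_8; terminal Gordon value at t=8 with g = 0.024; discount at r = 0.133.
D_1 = 9.1911
D_2 = 10.9567
D_3 = 13.0615
D_4 = 15.5706
D_5 = 17.3145
D_6 = 19.2537
D_7 = 21.4101
D_8 = 23.8081
TV_8 = 24.3795/(0.133−0.024) = 223.6648
P₀ = Σ Dₜ/(1+r)ᵗ + TV_8/(1+r)^8 = 153.5218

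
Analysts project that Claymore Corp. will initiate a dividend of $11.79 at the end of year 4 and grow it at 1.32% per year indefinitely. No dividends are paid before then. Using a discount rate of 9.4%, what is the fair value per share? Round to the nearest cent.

Deferred-dividend DDM. At t=3 the remaining stream is a growing perpetuity with first payment D_4 = 11.79.
V_3 = D_4/(r−g) = 11.79/(0.094−0.0132) = 145.9158
P₀ = V_3/(1+r)^3 = 145.9158/(1+0.094)^3 = 111.4424

$111.44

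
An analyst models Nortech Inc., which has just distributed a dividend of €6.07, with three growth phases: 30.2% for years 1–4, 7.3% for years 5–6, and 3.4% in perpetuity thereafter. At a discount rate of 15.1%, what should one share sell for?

€127.59

Three-stage DDM. Project D₁…D_6; terminal Gordon value at t=6 with g = 0.034; discount at r = 0.151.
D_1 = 7.9031
D_2 = 10.2899
D_3 = 13.3974
D_4 = 17.4435
D_5 = 18.7168
D_6 = 20.0832
TV_6 = 20.7660/(0.151−0.034) = 177.4871
P₀ = Σ Dₜ/(1+r)ᵗ + TV_6/(1+r)^6 = 127.5943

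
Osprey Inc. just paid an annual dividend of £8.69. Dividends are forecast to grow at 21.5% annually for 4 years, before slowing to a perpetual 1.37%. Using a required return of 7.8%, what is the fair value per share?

Two-stage DDM. Project D₁…D_4 at 0.215, terminal growth 0.0137, discount at r = 0.078.
D_1 = 10.5584
D_2 = 12.8284
D_3 = 15.5865
D_4 = 18.9376
Terminal value at t=4: TV = D_5/(r−g) = 19.1970/(0.078−0.0137) = 298.5543
P₀ = 10.5584/(1+0.078)^1 + 12.8284/(1+0.078)^2 + 15.5865/(1+0.078)^3 + 18.9376/(1+0.078)^4 + 298.5543/(1+0.078)^4 = 268.3783

£268.38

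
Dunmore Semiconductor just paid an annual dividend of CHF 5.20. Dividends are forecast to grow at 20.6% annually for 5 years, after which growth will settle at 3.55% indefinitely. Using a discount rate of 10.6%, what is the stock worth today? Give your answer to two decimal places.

Two-stage DDM. Project D₁…D_5 at 0.206, terminal growth 0.0355, discount at r = 0.106.
D_1 = 6.2712
D_2 = 7.5631
D_3 = 9.1211
D_4 = 11.0000
D_5 = 13.2660
Terminal value at t=5: TV = D_6/(r−g) = 13.7369/(0.106−0.0355) = 194.8502
P₀ = 6.2712/(1+0.106)^1 + 7.5631/(1+0.106)^2 + 9.1211/(1+0.106)^3 + 11.0000/(1+0.106)^4 + 13.2660/(1+0.106)^5 + 194.8502/(1+0.106)^5 = 151.7027

CHF 151.70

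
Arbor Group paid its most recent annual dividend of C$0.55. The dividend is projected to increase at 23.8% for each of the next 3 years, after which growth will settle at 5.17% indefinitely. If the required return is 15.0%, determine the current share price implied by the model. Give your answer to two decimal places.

Two-stage DDM. Project D₁…D_3 at 0.238, terminal growth 0.0517, discount at r = 0.15.
D_1 = 0.6809
D_2 = 0.8430
D_3 = 1.0436
Terminal value at t=3: TV = D_4/(r−g) = 1.0975/(0.15−0.0517) = 11.1651
P₀ = 0.6809/(1+0.15)^1 + 0.8430/(1+0.15)^2 + 1.0436/(1+0.15)^3 + 11.1651/(1+0.15)^3 = 9.2569

C$9.26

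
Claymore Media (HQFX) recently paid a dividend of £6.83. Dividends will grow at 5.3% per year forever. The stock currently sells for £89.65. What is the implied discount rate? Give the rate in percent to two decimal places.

Rearranging the constant-growth DDM: r = D₁/P₀ + g.
D₁ = 6.83 × (1 + 0.053) = 7.1920.
r = 7.1920 / 89.65 + 0.053 = 0.08022 + 0.053 = 0.13322

13.32%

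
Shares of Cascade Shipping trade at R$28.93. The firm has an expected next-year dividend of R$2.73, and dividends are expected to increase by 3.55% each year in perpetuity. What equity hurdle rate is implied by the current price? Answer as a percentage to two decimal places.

Rearranging the constant-growth DDM: r = D₁/P₀ + g.
r = 2.7300 / 28.93 + 0.0355 = 0.09437 + 0.0355 = 0.12987

12.99%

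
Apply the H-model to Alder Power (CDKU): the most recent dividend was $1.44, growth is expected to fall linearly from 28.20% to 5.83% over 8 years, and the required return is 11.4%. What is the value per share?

$50.49

H-model: P₀ = D₀[(1+g_L) + H(g_S−g_L)]/(r−g_L), with H = 8/2 = 4.
P₀ = 1.44 × [(1+0.0583) + 4×(0.282−0.0583)] / (0.114−0.0583)
   = 1.44 × 1.9531 / 0.0557 = 50.4931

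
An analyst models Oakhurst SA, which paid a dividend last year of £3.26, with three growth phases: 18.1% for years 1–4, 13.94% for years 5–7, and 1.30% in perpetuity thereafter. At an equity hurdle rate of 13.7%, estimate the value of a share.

Three-stage DDM. Project D₁…D_7; terminal Gordon value at t=7 with g = 0.013; discount at r = 0.137.
D_1 = 3.8501
D_2 = 4.5469
D_3 = 5.3699
D_4 = 6.3419
D_5 = 7.2259
D_6 = 8.2332
D_7 = 9.3809
TV_7 = 9.5029/(0.137−0.013) = 76.6361
P₀ = Σ Dₜ/(1+r)ᵗ + TV_7/(1+r)^7 = 56.9803

£56.98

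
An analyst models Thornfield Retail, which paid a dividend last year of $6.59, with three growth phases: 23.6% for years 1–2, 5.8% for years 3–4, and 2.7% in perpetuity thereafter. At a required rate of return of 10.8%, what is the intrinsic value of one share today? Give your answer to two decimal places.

$125.66

Three-stage DDM. Project D₁…D_4; terminal Gordon value at t=4 with g = 0.027; discount at r = 0.108.
D_1 = 8.1452
D_2 = 10.0675
D_3 = 10.6514
D_4 = 11.2692
TV_4 = 11.5735/(0.108−0.027) = 142.8825
P₀ = Σ Dₜ/(1+r)ᵗ + TV_4/(1+r)^4 = 125.6620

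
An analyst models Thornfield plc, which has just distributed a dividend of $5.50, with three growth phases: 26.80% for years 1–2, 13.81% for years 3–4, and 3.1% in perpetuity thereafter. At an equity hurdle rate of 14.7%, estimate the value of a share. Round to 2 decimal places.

$84.91

Three-stage DDM. Project D₁…D_4; terminal Gordon value at t=4 with g = 0.031; discount at r = 0.147.
D_1 = 6.9740
D_2 = 8.8430
D_3 = 10.0643
D_4 = 11.4541
TV_4 = 11.8092/(0.147−0.031) = 101.8035
P₀ = Σ Dₜ/(1+r)ᵗ + TV_4/(1+r)^4 = 84.9069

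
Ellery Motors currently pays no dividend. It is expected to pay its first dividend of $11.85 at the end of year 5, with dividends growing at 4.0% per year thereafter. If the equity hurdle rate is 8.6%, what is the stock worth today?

$185.20

Deferred-dividend DDM. At t=4 the remaining stream is a growing perpetuity with first payment D_5 = 11.85.
V_4 = D_5/(r−g) = 11.85/(0.086−0.04) = 257.6087
P₀ = V_4/(1+r)^4 = 257.6087/(1+0.086)^4 = 185.2001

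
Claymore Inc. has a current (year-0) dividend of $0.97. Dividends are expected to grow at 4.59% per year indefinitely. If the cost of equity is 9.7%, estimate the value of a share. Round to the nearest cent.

$19.85

Gordon growth model: P₀ = D₁/(r − g). D₁ = 0.97 × (1 + 0.0459) = 1.0145.
P₀ = 1.0145 / (0.097 − 0.0459) = 1.0145 / 0.0511 = 19.8537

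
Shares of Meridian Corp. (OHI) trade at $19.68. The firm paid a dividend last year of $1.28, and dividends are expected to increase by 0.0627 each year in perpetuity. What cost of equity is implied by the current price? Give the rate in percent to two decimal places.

13.18%

Rearranging the constant-growth DDM: r = D₁/P₀ + g.
D₁ = 1.28 × (1 + 0.0627) = 1.3603.
r = 1.3603 / 19.68 + 0.0627 = 0.06912 + 0.0627 = 0.13182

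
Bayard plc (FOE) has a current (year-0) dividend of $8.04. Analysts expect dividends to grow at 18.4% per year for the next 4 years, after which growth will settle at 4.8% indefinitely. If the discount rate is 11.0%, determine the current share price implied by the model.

$213.82

Two-stage DDM. Project D₁…D_4 at 0.184, terminal growth 0.048, discount at r = 0.11.
D_1 = 9.5194
D_2 = 11.2709
D_3 = 13.3448
D_4 = 15.8002
Terminal value at t=4: TV = D_5/(r−g) = 16.5586/(0.11−0.048) = 267.0745
P₀ = 9.5194/(1+0.11)^1 + 11.2709/(1+0.11)^2 + 13.3448/(1+0.11)^3 + 15.8002/(1+0.11)^4 + 267.0745/(1+0.11)^4 = 213.8197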